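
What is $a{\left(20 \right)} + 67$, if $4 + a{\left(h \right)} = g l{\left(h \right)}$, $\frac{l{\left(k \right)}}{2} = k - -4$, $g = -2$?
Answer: $-33$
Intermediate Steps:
$l{\left(k \right)} = 8 + 2 k$ ($l{\left(k \right)} = 2 \left(k - -4\right) = 2 \left(k + 4\right) = 2 \left(4 + k\right) = 8 + 2 k$)
$a{\left(h \right)} = -20 - 4 h$ ($a{\left(h \right)} = -4 - 2 \left(8 + 2 h\right) = -4 - \left(16 + 4 h\right) = -20 - 4 h$)
$a{\left(20 \right)} + 67 = \left(-20 - 80\right) + 67 = -100 + 67 = -33$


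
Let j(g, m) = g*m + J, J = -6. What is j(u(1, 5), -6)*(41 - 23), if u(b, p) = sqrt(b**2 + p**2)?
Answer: -108 - 108*sqrt(26) ≈ -658.69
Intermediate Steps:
j(g, m) = -6 + g*m (j(g, m) = g*m - 6 = -6 + g*m)
j(u(1, 5), -6)*(41 - 23) = (-6 + sqrt(1**2 + 5**2)*(-6))*(41 - 23) = (-6 + sqrt(1 + 25)*(-6))*18 = (-6 + sqrt(26)*(-6))*18 = (-6 - 6*sqrt(26))*18 = -108 - 108*sqrt(26)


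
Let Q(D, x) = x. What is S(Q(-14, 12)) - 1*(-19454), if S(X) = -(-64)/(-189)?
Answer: 3676742/189 ≈ 19454.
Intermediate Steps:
S(X) = -64/189 (S(X) = -(-64)*(-1)/189 = -1*64/189 = -64/189)
S(Q(-14, 12)) - 1*(-19454) = -64/189 - 1*(-19454) = -64/189 + 19454 = 3676742/189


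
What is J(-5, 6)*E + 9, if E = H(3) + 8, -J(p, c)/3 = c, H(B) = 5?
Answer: -225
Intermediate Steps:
J(p, c) = -3*c
E = 13 (E = 5 + 8 = 13)
J(-5, 6)*E + 9 = -3*6*13 + 9 = -18*13 + 9 = -234 + 9 = -225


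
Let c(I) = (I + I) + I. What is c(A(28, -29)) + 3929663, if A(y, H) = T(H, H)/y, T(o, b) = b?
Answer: 110030477/28 ≈ 3.9297e+6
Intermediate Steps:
A(y, H) = H/y
c(I) = 3*I (c(I) = 2*I + I = 3*I)
c(A(28, -29)) + 3929663 = 3*(-29/28) + 3929663 = -87/28 + 3929663 = 110030477/28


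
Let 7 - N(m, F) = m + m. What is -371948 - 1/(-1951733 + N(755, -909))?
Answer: -726502223727/1953236 ≈ -3.7195e+5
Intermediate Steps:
N(m, F) = 7 - 2*m (N(m, F) = 7 - (m + m) = 7 - 2*m)
-371948 - 1/(-1951733 + N(755, -909)) = -371948 - 1/(-1951733 + (7 - 2*755)) = -371948 - 1/(-1951733 + (7 - 1510)) = -371948 - 1/(-1951733 - 1503) = -371948 - 1/(-1953236) = -371948 - 1*(-1/1953236) = -371948 + 1/1953236 = -726502223727/1953236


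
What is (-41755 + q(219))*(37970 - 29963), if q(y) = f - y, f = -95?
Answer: -336846483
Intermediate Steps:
q(y) = -95 - y
(-41755 + q(219))*(37970 - 29963) = (-41755 + (-95 - 1*219))*(37970 - 29963) = (-41755 + (-95 - 219))*8007 = (-41755 - 314)*8007 = -42069*8007 = -336846483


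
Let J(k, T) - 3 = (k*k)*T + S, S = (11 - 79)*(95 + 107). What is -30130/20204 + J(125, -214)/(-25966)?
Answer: 8381528869/65577133 ≈ 127.81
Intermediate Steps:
S = -13736 (S = -68*202 = -13736)
J(k, T) = -13733 + T*k² (J(k, T) = 3 + ((k*k)*T - 13736) = 3 + (k²*T - 13736) = 3 + (T*k² - 13736) = 3 + (-13736 + T*k²) = -13733 + T*k²)
-30130/20204 + J(125, -214)/(-25966) = -30130/20204 + (-13733 - 214*125²)/(-25966) = -30130*1/20204 + (-13733 - 214*15625)*(-1/25966) = -15065/10102 + (-13733 - 3343750)*(-1/25966) = -15065/10102 - 3357483*(-1/25966) = -15065/10102 + 3357483/25966 = 8381528869/65577133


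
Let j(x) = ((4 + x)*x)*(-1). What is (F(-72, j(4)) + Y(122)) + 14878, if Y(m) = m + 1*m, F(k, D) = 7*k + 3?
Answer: 14621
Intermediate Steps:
j(x) = -x*(4 + x) (j(x) = (x*(4 + x))*(-1) = -x*(4 + x))
F(k, D) = 3 + 7*k
Y(m) = 2*m (Y(m) = m + m = 2*m)
(F(-72, j(4)) + Y(122)) + 14878 = ((3 + 7*(-72)) + 2*122) + 14878 = ((3 - 504) + 244) + 14878 = (-501 + 244) + 14878 = -257 + 14878 = 14621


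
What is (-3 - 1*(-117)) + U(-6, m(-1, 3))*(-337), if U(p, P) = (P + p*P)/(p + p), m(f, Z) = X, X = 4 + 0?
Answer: -1343/3 ≈ -447.67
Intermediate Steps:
X = 4
m(f, Z) = 4
U(p, P) = (P + P*p)/(2*p) (U(p, P) = (P + P*p)/((2*p)) = (P + P*p)*(1/(2*p)) = (P + P*p)/(2*p))
(-3 - 1*(-117)) + U(-6, m(-1, 3))*(-337) = (-3 - 1*(-117)) + ((½)*4*(1 - 6)/(-6))*(-337) = (-3 + 117) + ((½)*4*(-⅙)*(-5))*(-337) = 114 + (5/3)*(-337) = 114 - 1685/3 = -1343/3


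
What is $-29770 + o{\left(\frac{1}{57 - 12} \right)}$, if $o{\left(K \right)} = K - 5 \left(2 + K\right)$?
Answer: $- \frac{1340104}{45} \approx -29780.0$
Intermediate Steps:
$o{\left(K \right)} = -10 - 4 K$ ($o{\left(K \right)} = K - \left(10 + 5 K\right) = -10 - 4 K$)
$-29770 + o{\left(\frac{1}{57 - 12} \right)} = -29770 - \left(10 + \frac{4}{57 - 12}\right) = -29770 - \left(10 + \frac{4}{45}\right) = -29770 - \frac{454}{45} = - \frac{1340104}{45}$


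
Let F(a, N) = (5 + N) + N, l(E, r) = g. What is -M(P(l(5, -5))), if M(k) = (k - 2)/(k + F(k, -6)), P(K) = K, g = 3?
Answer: ¼ ≈ 0.25000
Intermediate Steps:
l(E, r) = 3
F(a, N) = 5 + 2*N
M(k) = (-2 + k)/(-7 + k) (M(k) = (k - 2)/(k + (5 + 2*(-6))) = (-2 + k)/(k + (5 - 12)) = (-2 + k)/(k - 7) = (-2 + k)/(-7 + k))
-M(P(l(5, -5))) = -(-2 + 3)/(-7 + 3) = -1/(-4) = -(-1)/4 = -1*(-¼) = ¼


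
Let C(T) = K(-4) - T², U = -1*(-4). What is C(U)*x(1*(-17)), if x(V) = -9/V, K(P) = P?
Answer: -180/17 ≈ -10.588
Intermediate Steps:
U = 4
C(T) = -4 - T²
C(U)*x(1*(-17)) = (-4 - 1*4²)*(-9/(1*(-17))) = (-4 - 1*16)*(-9/(-17)) = (-4 - 16)*(-9*(-1/17)) = -20*9/17 = -180/17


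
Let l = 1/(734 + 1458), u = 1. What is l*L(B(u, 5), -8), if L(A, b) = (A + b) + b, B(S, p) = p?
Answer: -11/2192 ≈ -0.0050182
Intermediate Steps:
L(A, b) = A + 2*b
l = 1/2192 ≈ 0.00045620
l*L(B(u, 5), -8) = (5 + 2*(-8))/2192 = (5 - 16)/2192 = (1/2192)*(-11) = -11/2192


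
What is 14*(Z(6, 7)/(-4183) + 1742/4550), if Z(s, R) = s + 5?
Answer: 556672/104575 ≈ 5.3232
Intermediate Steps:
Z(s, R) = 5 + s
14*(Z(6, 7)/(-4183) + 1742/4550) = 14*((5 + 6)/(-4183) + 1742/4550) = 14*(11*(-1/4183) + 1742*(1/4550)) = 14*(-11/4183 + 67/175) = 14*(278336/732025) = 556672/104575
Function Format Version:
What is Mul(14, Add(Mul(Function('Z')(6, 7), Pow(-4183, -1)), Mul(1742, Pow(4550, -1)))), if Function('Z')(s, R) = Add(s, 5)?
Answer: Rational(556672, 104575) ≈ 5.3232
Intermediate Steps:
Function('Z')(s, R) = Add(5, s)
Mul(14, Add(Mul(Function('Z')(6, 7), Pow(-4183, -1)), Mul(1742, Pow(4550, -1)))) = Mul(14, Add(Mul(Add(5, 6), Pow(-4183, -1)), Mul(1742, Pow(4550, -1)))) = Mul(14, Add(Mul(11, Rational(-1, 4183)), Mul(1742, Rational(1, 4550)))) = Mul(14, Add(Rational(-11, 4183), Rational(67, 175))) = Mul(14, Rational(278336, 732025)) = Rational(556672, 104575)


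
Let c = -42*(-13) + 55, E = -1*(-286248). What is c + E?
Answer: 286849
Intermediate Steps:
E = 286248
c = 601 (c = 546 + 55 = 601)
c + E = 601 + 286248 = 286849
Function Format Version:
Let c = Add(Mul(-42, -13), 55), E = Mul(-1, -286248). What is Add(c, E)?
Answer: 286849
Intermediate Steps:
E = 286248
c = 601 (c = Add(546, 55) = 601)
Add(c, E) = Add(601, 286248) = 286849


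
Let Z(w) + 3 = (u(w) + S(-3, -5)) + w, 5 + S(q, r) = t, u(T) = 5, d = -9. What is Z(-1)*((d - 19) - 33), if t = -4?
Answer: 488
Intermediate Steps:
S(q, r) = -9 (S(q, r) = -5 - 4 = -9)
Z(w) = -7 + w (Z(w) = -3 + ((5 - 9) + w) = -3 + (-4 + w) = -7 + w)
Z(-1)*((d - 19) - 33) = (-7 - 1)*((-9 - 19) - 33) = -8*(-28 - 33) = -8*(-61) = 488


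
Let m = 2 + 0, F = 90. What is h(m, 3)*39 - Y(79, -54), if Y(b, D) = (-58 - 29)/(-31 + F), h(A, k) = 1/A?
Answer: 2475/118 ≈ 20.975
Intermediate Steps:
m = 2
Y(b, D) = -87/59 (Y(b, D) = (-58 - 29)/(-31 + 90) = -87/59)
h(m, 3)*39 - Y(79, -54) = 39/2 - 1*(-87/59) = (1/2)*39 + 87/59 = 39/2 + 87/59 = 2475/118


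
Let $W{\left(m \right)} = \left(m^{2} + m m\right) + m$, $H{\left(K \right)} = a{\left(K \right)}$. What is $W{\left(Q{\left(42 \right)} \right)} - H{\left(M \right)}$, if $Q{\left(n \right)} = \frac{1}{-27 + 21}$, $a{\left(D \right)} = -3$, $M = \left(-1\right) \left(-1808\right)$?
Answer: $\frac{26}{9} \approx 2.8889$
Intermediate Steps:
$M = 1808$
$H{\left(K \right)} = -3$
$Q{\left(n \right)} = - \frac{1}{6}$ ($Q{\left(n \right)} = \frac{1}{-6} = - \frac{1}{6}$)
$W{\left(m \right)} = m + 2 m^{2}$ ($W{\left(m \right)} = \left(m^{2} + m^{2}\right) + m = 2 m^{2} + m = m + 2 m^{2}$)
$W{\left(Q{\left(42 \right)} \right)} - H{\left(M \right)} = - \frac{1 + 2 \left(- \frac{1}{6}\right)}{6} - -3 = - \frac{1 - \frac{1}{3}}{6} + 3 = \left(- \frac{1}{6}\right) \frac{2}{3} + 3 = - \frac{1}{9} + 3 = \frac{26}{9}$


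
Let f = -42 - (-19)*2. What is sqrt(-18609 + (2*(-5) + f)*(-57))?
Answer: 3*I*sqrt(1979) ≈ 133.46*I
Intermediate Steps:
f = -4 (f = -42 - 1*(-38) = -42 + 38 = -4)
sqrt(-18609 + (2*(-5) + f)*(-57)) = sqrt(-18609 + (2*(-5) - 4)*(-57)) = sqrt(-18609 + (-10 - 4)*(-57)) = sqrt(-18609 - 14*(-57)) = sqrt(-18609 + 798) = sqrt(-17811) = 3*I*sqrt(1979)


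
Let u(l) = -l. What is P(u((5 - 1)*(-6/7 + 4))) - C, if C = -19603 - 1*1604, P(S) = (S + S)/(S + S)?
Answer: 21208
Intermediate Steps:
P(S) = 1 (P(S) = (2*S)/((2*S)) = (2*S)*(1/(2*S)) = 1)
C = -21207 (C = -19603 - 1604 = -21207)
P(u((5 - 1)*(-6/7 + 4))) - C = 1 - 1*(-21207) = 1 + 21207 = 21208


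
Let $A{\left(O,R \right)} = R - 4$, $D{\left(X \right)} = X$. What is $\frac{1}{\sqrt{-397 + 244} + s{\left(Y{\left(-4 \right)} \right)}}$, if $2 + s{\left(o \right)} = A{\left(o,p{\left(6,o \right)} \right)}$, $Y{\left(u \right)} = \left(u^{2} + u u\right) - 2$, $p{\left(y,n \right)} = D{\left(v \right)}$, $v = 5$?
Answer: $- \frac{1}{154} - \frac{3 i \sqrt{17}}{154} \approx -0.0064935 - 0.08032 i$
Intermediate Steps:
$p{\left(y,n \right)} = 5$
$Y{\left(u \right)} = -2 + 2 u^{2}$ ($Y{\left(u \right)} = \left(u^{2} + u^{2}\right) - 2 = 2 u^{2} - 2 = -2 + 2 u^{2}$)
$A{\left(O,R \right)} = -4 + R$
$s{\left(o \right)} = -1$ ($s{\left(o \right)} = -2 + \left(-4 + 5\right) = -2 + 1 = -1$)
$\frac{1}{\sqrt{-397 + 244} + s{\left(Y{\left(-4 \right)} \right)}} = \frac{1}{\sqrt{-397 + 244} - 1} = \frac{1}{\sqrt{-153} - 1} = \frac{1}{3 i \sqrt{17} - 1} = \frac{1}{-1 + 3 i \sqrt{17}}$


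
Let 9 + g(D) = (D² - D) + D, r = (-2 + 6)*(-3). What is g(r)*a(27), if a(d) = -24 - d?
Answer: -6885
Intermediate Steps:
r = -12 (r = 4*(-3) = -12)
g(D) = -9 + D² (g(D) = -9 + ((D² - D) + D) = -9 + D²)
g(r)*a(27) = (-9 + (-12)²)*(-24 - 1*27) = (-9 + 144)*(-24 - 27) = 135*(-51) = -6885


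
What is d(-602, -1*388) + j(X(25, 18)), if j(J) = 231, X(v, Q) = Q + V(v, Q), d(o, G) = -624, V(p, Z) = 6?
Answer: -393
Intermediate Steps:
X(v, Q) = 6 + Q (X(v, Q) = Q + 6 = 6 + Q)
d(-602, -1*388) + j(X(25, 18)) = -624 + 231 = -393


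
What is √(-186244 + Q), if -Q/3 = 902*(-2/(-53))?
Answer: 2*I*√130861558/53 ≈ 431.68*I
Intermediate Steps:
Q = -5412/53 (Q = -2706*(-2/(-53)) = -2706*(-2*(-1/53)) = -2706*2/53 = -3*1804/53 = -5412/53 ≈ -102.11)
√(-186244 + Q) = √(-186244 - 5412/53) = √(-9876344/53) = 2*I*√130861558/53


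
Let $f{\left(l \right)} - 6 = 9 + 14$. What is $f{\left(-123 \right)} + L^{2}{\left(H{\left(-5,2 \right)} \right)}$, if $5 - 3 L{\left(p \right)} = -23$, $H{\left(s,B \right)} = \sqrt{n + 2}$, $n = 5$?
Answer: $\frac{1045}{9} \approx 116.11$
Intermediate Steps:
$H{\left(s,B \right)} = \sqrt{7}$ ($H{\left(s,B \right)} = \sqrt{5 + 2} = \sqrt{7}$)
$L{\left(p \right)} = \frac{28}{3}$ ($L{\left(p \right)} = \frac{5}{3} - - \frac{23}{3} = \frac{5}{3} + \frac{23}{3} = \frac{28}{3}$)
$f{\left(l \right)} = 29$ ($f{\left(l \right)} = 6 + \left(9 + 14\right) = 6 + 23 = 29$)
$f{\left(-123 \right)} + L^{2}{\left(H{\left(-5,2 \right)} \right)} = 29 + \left(\frac{28}{3}\right)^{2} = 29 + \frac{784}{9} = \frac{1045}{9}$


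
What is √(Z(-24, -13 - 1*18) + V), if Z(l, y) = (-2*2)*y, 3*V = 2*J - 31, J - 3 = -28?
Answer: √97 ≈ 9.8489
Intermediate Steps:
J = -25 (J = 3 - 28 = -25)
V = -27 (V = (2*(-25) - 31)/3 = (-50 - 31)/3 = (⅓)*(-81) = -27)
Z(l, y) = -4*y
√(Z(-24, -13 - 1*18) + V) = √(-4*(-13 - 1*18) - 27) = √(-4*(-13 - 18) - 27) = √(-4*(-31) - 27) = √(124 - 27) = √97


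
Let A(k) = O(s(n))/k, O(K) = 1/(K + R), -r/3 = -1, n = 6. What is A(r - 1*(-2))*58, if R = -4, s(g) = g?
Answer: 29/5 ≈ 5.8000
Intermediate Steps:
r = 3 (r = -3*(-1) = 3)
O(K) = 1/(-4 + K) (O(K) = 1/(K - 4) = 1/(-4 + K))
A(k) = 1/(2*k) (A(k) = 1/((-4 + 6)*k) = 1/(2*k))
A(r - 1*(-2))*58 = (1/(2*(3 - 1*(-2))))*58 = (1/(2*(3 + 2)))*58 = ((½)/5)*58 = ((½)*(⅕))*58 = (⅒)*58 = 29/5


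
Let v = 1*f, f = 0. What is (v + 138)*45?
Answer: 6210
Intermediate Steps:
v = 0 (v = 1*0 = 0)
(v + 138)*45 = (0 + 138)*45 = 138*45 = 6210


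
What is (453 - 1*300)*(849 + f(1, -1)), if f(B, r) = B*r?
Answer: 129744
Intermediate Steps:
(453 - 1*300)*(849 + f(1, -1)) = (453 - 1*300)*(849 + 1*(-1)) = (453 - 300)*(849 - 1) = 153*848 = 129744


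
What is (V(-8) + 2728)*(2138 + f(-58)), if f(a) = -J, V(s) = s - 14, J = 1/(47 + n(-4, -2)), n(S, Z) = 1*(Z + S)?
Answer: 5785362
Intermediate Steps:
n(S, Z) = S + Z (n(S, Z) = 1*(S + Z) = S + Z)
J = 1/41 (J = 1/(47 + (-4 - 2)) = 1/(47 - 6) = 1/41 ≈ 0.024390)
V(s) = -14 + s
f(a) = -1/41 (f(a) = -1*1/41 = -1/41)
(V(-8) + 2728)*(2138 + f(-58)) = ((-14 - 8) + 2728)*(2138 - 1/41) = (-22 + 2728)*(87657/41) = 2706*(87657/41) = 5785362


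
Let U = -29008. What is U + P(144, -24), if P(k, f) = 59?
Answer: -28949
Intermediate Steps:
U + P(144, -24) = -29008 + 59 = -28949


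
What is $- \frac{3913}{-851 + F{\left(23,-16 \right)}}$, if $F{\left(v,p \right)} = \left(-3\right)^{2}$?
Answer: $\frac{3913}{842} \approx 4.6473$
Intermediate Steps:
$F{\left(v,p \right)} = 9$
$- \frac{3913}{-851 + F{\left(23,-16 \right)}} = - \frac{3913}{-851 + 9} = - \frac{3913}{-842} = \left(-3913\right) \left(- \frac{1}{842}\right) = \frac{3913}{842}$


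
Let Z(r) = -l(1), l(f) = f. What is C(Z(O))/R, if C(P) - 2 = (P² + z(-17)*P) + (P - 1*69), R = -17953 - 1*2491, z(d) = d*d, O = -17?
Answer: 89/5111 ≈ 0.017413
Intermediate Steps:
Z(r) = -1 (Z(r) = -1*1 = -1)
z(d) = d²
R = -20444 (R = -17953 - 2491 = -20444)
C(P) = -67 + P² + 290*P (C(P) = 2 + ((P² + (-17)²*P) + (P - 1*69)) = 2 + ((P² + 289*P) + (P - 69)) = 2 + ((P² + 289*P) + (-69 + P)) = 2 + (-69 + P² + 290*P) = -67 + P² + 290*P)
C(Z(O))/R = (-67 + (-1)² + 290*(-1))/(-20444) = (-67 + 1 - 290)*(-1/20444) = -356*(-1/20444) = 89/5111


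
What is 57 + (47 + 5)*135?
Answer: 7077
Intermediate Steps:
57 + (47 + 5)*135 = 57 + 52*135 = 57 + 7020 = 7077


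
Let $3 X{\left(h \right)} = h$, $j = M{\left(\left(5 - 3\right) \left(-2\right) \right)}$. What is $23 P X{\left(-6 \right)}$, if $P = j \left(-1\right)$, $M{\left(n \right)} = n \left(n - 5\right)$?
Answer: $1656$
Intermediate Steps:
$M{\left(n \right)} = n \left(-5 + n\right)$
$j = 36$ ($j = \left(5 - 3\right) \left(-2\right) \left(-5 + \left(5 - 3\right) \left(-2\right)\right) = 2 \left(-2\right) \left(-5 + 2 \left(-2\right)\right) = - 4 \left(-5 - 4\right) = \left(-4\right) \left(-9\right) = 36$)
$X{\left(h \right)} = \frac{h}{3}$
$P = -36$ ($P = 36 \left(-1\right) = -36$)
$23 P X{\left(-6 \right)} = 23 \left(-36\right) \frac{1}{3} \left(-6\right) = \left(-828\right) \left(-2\right) = 1656$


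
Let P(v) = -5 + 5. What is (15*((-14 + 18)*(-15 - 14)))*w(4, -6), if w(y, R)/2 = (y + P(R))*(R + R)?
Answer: 167040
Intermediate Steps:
P(v) = 0
w(y, R) = 4*R*y (w(y, R) = 2*((y + 0)*(R + R)) = 2*(y*(2*R)) = 2*(2*R*y) = 4*R*y)
(15*((-14 + 18)*(-15 - 14)))*w(4, -6) = (15*((-14 + 18)*(-15 - 14)))*(4*(-6)*4) = (15*(4*(-29)))*(-96) = (15*(-116))*(-96) = -1740*(-96) = 167040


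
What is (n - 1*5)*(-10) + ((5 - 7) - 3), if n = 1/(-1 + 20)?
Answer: 845/19 ≈ 44.474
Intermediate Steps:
n = 1/19 ≈ 0.052632
(n - 1*5)*(-10) + ((5 - 7) - 3) = (1/19 - 1*5)*(-10) + ((5 - 7) - 3) = (1/19 - 5)*(-10) + (-2 - 3) = -94/19*(-10) - 5 = 940/19 - 5 = 845/19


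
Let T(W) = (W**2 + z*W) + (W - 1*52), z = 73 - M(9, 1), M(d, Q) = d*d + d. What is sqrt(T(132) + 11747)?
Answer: sqrt(27007) ≈ 164.34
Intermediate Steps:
M(d, Q) = d + d**2 (M(d, Q) = d**2 + d = d + d**2)
z = -17 (z = 73 - 9*(1 + 9) = 73 - 9*10 = 73 - 1*90 = 73 - 90 = -17)
T(W) = -52 + W**2 - 16*W (T(W) = (W**2 - 17*W) + (W - 1*52) = (W**2 - 17*W) + (W - 52) = (W**2 - 17*W) + (-52 + W) = -52 + W**2 - 16*W)
sqrt(T(132) + 11747) = sqrt((-52 + 132**2 - 16*132) + 11747) = sqrt((-52 + 17424 - 2112) + 11747) = sqrt(15260 + 11747) = sqrt(27007)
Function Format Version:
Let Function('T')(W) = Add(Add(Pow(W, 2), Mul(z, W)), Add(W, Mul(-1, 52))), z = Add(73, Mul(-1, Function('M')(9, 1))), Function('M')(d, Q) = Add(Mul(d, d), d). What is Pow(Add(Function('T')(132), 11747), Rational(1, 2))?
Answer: Pow(27007, Rational(1, 2)) ≈ 164.34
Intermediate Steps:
Function('M')(d, Q) = Add(d, Pow(d, 2)) (Function('M')(d, Q) = Add(Pow(d, 2), d) = Add(d, Pow(d, 2)))
z = -17 (z = Add(73, Mul(-1, Mul(9, Add(1, 9)))) = Add(73, Mul(-1, Mul(9, 10))) = Add(73, Mul(-1, 90)) = Add(73, -90) = -17)
Function('T')(W) = Add(-52, Pow(W, 2), Mul(-16, W)) (Function('T')(W) = Add(Add(Pow(W, 2), Mul(-17, W)), Add(W, Mul(-1, 52))) = Add(Add(Pow(W, 2), Mul(-17, W)), Add(W, -52)) = Add(Add(Pow(W, 2), Mul(-17, W)), Add(-52, W)) = Add(-52, Pow(W, 2), Mul(-16, W)))
Pow(Add(Function('T')(132), 11747), Rational(1, 2)) = Pow(Add(Add(-52, Pow(132, 2), Mul(-16, 132)), 11747), Rational(1, 2)) = Pow(Add(Add(-52, 17424, -2112), 11747), Rational(1, 2)) = Pow(Add(15260, 11747), Rational(1, 2)) = Pow(27007, Rational(1, 2))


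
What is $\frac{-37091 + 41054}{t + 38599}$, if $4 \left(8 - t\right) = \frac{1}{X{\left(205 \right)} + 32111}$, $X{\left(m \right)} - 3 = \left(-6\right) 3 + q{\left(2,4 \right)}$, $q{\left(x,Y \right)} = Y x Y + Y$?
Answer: $\frac{509356464}{4962080495} \approx 0.10265$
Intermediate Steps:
$q{\left(x,Y \right)} = Y + x Y^{2}$ ($q{\left(x,Y \right)} = x Y^{2} + Y = Y + x Y^{2}$)
$X{\left(m \right)} = 21$ ($X{\left(m \right)} = 3 + \left(\left(-6\right) 3 + 4 \left(1 + 4 \cdot 2\right)\right) = 3 - \left(18 - 4 \left(1 + 8\right)\right) = 3 + \left(-18 + 4 \cdot 9\right) = 3 + \left(-18 + 36\right) = 3 + 18 = 21$)
$t = \frac{1028223}{128528}$ ($t = 8 - \frac{1}{4 \left(21 + 32111\right)} = 8 - \frac{1}{4 \cdot 32132} = 8 - \frac{1}{128528} = \frac{1028223}{128528} \approx 8.0$)
$\frac{-37091 + 41054}{t + 38599} = \frac{-37091 + 41054}{\frac{1028223}{128528} + 38599} = \frac{3963}{\frac{4962080495}{128528}} = 3963 \cdot \frac{128528}{4962080495} = \frac{509356464}{4962080495}$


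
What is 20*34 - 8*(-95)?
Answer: 1440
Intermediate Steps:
20*34 - 8*(-95) = 680 + 760 = 1440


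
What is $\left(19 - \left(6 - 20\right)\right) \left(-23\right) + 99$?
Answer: $-660$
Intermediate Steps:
$\left(19 - \left(6 - 20\right)\right) \left(-23\right) + 99 = \left(19 - -14\right) \left(-23\right) + 99 = \left(19 + 14\right) \left(-23\right) + 99 = 33 \left(-23\right) + 99 = -759 + 99 = -660$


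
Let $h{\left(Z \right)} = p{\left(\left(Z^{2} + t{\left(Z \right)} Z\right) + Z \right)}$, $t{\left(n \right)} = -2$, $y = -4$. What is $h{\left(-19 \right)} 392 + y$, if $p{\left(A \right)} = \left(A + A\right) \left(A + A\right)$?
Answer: $226419196$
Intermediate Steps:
$p{\left(A \right)} = 4 A^{2}$ ($p{\left(A \right)} = 2 A 2 A = 4 A^{2}$)
$h{\left(Z \right)} = 4 \left(Z^{2} - Z\right)^{2}$ ($h{\left(Z \right)} = 4 \left(\left(Z^{2} - 2 Z\right) + Z\right)^{2} = 4 \left(Z^{2} - Z\right)^{2}$)
$h{\left(-19 \right)} 392 + y = 4 \left(-19\right)^{2} \left(-1 - 19\right)^{2} \cdot 392 - 4 = 4 \cdot 361 \left(-20\right)^{2} \cdot 392 - 4 = 4 \cdot 361 \cdot 400 \cdot 392 - 4 = 577600 \cdot 392 - 4 = 226419200 - 4 = 226419196$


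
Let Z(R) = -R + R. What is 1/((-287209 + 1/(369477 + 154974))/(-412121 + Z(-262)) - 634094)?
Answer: -216137270571/137051195818400416 ≈ -1.5771e-6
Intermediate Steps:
Z(R) = 0
1/((-287209 + 1/(369477 + 154974))/(-412121 + Z(-262)) - 634094) = 1/((-287209 + 1/(369477 + 154974))/(-412121 + 0) - 634094) = 1/((-287209 + 1/524451)/(-412121) - 634094) = 1/((-287209 + 1/524451)*(-1/412121) - 634094) = 1/(-150627047258/524451*(-1/412121) - 634094) = 1/(150627047258/216137270571 - 634094) = 1/(-137051195818400416/216137270571) = -216137270571/137051195818400416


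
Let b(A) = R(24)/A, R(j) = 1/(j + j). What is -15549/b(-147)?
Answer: 109713744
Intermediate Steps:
R(j) = 1/(2*j)
b(A) = 1/(48*A) (b(A) = ((½)/24)/A = ((½)*(1/24))/A = 1/(48*A))
-15549/b(-147) = -15549/((1/48)/(-147)) = -15549/((1/48)*(-1/147)) = -15549/(-1/7056) = -15549*(-7056) = 109713744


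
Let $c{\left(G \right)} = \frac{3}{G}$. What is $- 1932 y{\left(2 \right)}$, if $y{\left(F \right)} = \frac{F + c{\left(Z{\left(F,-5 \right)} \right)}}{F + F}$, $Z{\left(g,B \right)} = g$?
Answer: $- \frac{3381}{2} \approx -1690.5$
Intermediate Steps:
$y{\left(F \right)} = \frac{F + \frac{3}{F}}{2 F}$ ($y{\left(F \right)} = \frac{F + \frac{3}{F}}{F + F} = \frac{F + \frac{3}{F}}{2 F}$)
$- 1932 y{\left(2 \right)} = - 1932 \frac{3 + 2^{2}}{2 \cdot 4} = - 1932 \cdot \frac{1}{2} \cdot \frac{1}{4} \left(3 + 4\right) = - 1932 \cdot \frac{1}{2} \cdot \frac{1}{4} \cdot 7 = \left(-1932\right) \frac{7}{8} = - \frac{3381}{2}$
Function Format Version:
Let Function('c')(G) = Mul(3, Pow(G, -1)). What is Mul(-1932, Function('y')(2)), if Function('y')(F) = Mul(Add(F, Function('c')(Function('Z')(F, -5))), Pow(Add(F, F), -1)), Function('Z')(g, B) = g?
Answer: Rational(-3381, 2) ≈ -1690.5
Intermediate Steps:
Function('y')(F) = Mul(Rational(1, 2), Pow(F, -1), Add(F, Mul(3, Pow(F, -1)))) (Function('y')(F) = Mul(Add(F, Mul(3, Pow(F, -1))), Pow(Add(F, F), -1)) = Mul(Add(F, Mul(3, Pow(F, -1))), Pow(Mul(2, F), -1)) = Mul(Add(F, Mul(3, Pow(F, -1))), Mul(Rational(1, 2), Pow(F, -1))) = Mul(Rational(1, 2), Pow(F, -1), Add(F, Mul(3, Pow(F, -1)))))
Mul(-1932, Function('y')(2)) = Mul(-1932, Mul(Rational(1, 2), Pow(2, -2), Add(3, Pow(2, 2)))) = Mul(-1932, Mul(Rational(1, 2), Rational(1, 4), Add(3, 4))) = Mul(-1932, Mul(Rational(1, 2), Rational(1, 4), 7)) = Mul(-1932, Rational(7, 8)) = Rational(-3381, 2)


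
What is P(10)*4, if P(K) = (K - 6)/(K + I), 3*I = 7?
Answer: 48/37 ≈ 1.2973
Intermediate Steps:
I = 7/3 (I = (⅓)*7 = 7/3 ≈ 2.3333)
P(K) = (-6 + K)/(7/3 + K) (P(K) = (K - 6)/(K + 7/3) = (-6 + K)/(7/3 + K))
P(10)*4 = (3*(-6 + 10)/(7 + 3*10))*4 = (3*4/(7 + 30))*4 = (3*4/37)*4 = (3*(1/37)*4)*4 = (12/37)*4 = 48/37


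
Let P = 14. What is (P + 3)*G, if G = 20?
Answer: 340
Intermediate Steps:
(P + 3)*G = (14 + 3)*20 = 17*20 = 340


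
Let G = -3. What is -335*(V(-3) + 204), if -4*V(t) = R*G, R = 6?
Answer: -139695/2 ≈ -69848.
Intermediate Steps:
V(t) = 9/2 (V(t) = -3*(-3)/2 = -1/4*(-18) = 9/2)
-335*(V(-3) + 204) = -335*(9/2 + 204) = -335*417/2 = -139695/2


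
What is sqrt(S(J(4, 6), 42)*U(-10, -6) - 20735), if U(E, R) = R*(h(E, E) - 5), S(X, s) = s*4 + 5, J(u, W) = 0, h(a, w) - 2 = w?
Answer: I*sqrt(7241) ≈ 85.094*I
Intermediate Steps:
h(a, w) = 2 + w
S(X, s) = 5 + 4*s (S(X, s) = 4*s + 5 = 5 + 4*s)
U(E, R) = R*(-3 + E) (U(E, R) = R*((2 + E) - 5) = R*(-3 + E))
sqrt(S(J(4, 6), 42)*U(-10, -6) - 20735) = sqrt((5 + 4*42)*(-6*(-3 - 10)) - 20735) = sqrt((5 + 168)*(-6*(-13)) - 20735) = sqrt(173*78 - 20735) = sqrt(13494 - 20735) = sqrt(-7241) = I*sqrt(7241)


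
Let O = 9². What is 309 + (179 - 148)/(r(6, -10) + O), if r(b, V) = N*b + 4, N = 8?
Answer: 41128/133 ≈ 309.23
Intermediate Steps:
r(b, V) = 4 + 8*b (r(b, V) = 8*b + 4 = 4 + 8*b)
O = 81
309 + (179 - 148)/(r(6, -10) + O) = 309 + (179 - 148)/((4 + 8*6) + 81) = 309 + 31/((4 + 48) + 81) = 309 + 31/(52 + 81) = 309 + 31/133 = 41128/133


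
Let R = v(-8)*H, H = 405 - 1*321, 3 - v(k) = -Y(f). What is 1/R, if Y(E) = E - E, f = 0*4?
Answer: 1/252 ≈ 0.0039683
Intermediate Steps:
f = 0
Y(E) = 0
v(k) = 3 (v(k) = 3 - (-1)*0 = 3 - 1*0 = 3 + 0 = 3)
H = 84 (H = 405 - 321 = 84)
R = 252 (R = 3*84 = 252)
1/R = 1/252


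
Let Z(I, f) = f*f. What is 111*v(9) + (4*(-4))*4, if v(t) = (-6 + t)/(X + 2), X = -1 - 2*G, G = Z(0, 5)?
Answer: -3469/49 ≈ -70.796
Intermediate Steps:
Z(I, f) = f²
G = 25 (G = 5² = 25)
X = -51 (X = -1 - 2*25 = -1 - 50 = -51)
v(t) = 6/49 - t/49 (v(t) = (-6 + t)/(-51 + 2) = (-6 + t)/(-49) = (-6 + t)*(-1/49) = 6/49 - t/49)
111*v(9) + (4*(-4))*4 = 111*(6/49 - 1/49*9) + (4*(-4))*4 = 111*(6/49 - 9/49) - 16*4 = 111*(-3/49) - 64 = -333/49 - 64 = -3469/49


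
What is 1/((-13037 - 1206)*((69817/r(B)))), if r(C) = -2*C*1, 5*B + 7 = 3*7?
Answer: 28/4972017655 ≈ 5.6315e-9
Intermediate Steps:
B = 14/5 (B = -7/5 + (3*7)/5 = -7/5 + (⅕)*21 = -7/5 + 21/5 = 14/5 ≈ 2.8000)
r(C) = -2*C
1/((-13037 - 1206)*((69817/r(B)))) = 1/((-13037 - 1206)*((69817/((-2*14/5))))) = 1/((-14243)*((69817/(-28/5)))) = -1/(14243*(69817*(-5/28))) = -1/(14243*(-349085/28)) = -1/14243*(-28/349085) = 28/4972017655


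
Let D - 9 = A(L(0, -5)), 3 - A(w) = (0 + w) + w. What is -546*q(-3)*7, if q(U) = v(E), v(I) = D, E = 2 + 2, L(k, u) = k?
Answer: -45864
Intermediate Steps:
E = 4
A(w) = 3 - 2*w (A(w) = 3 - ((0 + w) + w) = 3 - (w + w) = 3 - 2*w)
D = 12 (D = 9 + (3 - 2*0) = 9 + (3 + 0) = 9 + 3 = 12)
v(I) = 12
q(U) = 12
-546*q(-3)*7 = -6552*7 = -546*84 = -45864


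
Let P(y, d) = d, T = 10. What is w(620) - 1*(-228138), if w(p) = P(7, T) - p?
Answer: 227528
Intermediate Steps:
w(p) = 10 - p
w(620) - 1*(-228138) = (10 - 1*620) - 1*(-228138) = (10 - 620) + 228138 = -610 + 228138 = 227528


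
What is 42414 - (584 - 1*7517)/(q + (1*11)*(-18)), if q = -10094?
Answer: 436517955/10292 ≈ 42413.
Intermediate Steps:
42414 - (584 - 1*7517)/(q + (1*11)*(-18)) = 42414 - (584 - 1*7517)/(-10094 + (1*11)*(-18)) = 42414 - (584 - 7517)/(-10094 + 11*(-18)) = 42414 - (-6933)/(-10094 - 198) = 42414 - (-6933)/(-10292) = 42414 - (-6933)*(-1)/10292 = 42414 - 1*6933/10292 = 42414 - 6933/10292 = 436517955/10292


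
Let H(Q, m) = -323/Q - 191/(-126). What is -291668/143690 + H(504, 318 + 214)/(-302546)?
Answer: -352972449827/173891338960 ≈ -2.0298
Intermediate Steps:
H(Q, m) = 191/126 - 323/Q (H(Q, m) = -323/Q - 191*(-1/126) = -323/Q + 191/126 = 191/126 - 323/Q)
-291668/143690 + H(504, 318 + 214)/(-302546) = -291668/143690 + (191/126 - 323/504)/(-302546) = -291668*1/143690 + (191/126 - 323*1/504)*(-1/302546) = -145834/71845 + (191/126 - 323/504)*(-1/302546) = -145834/71845 + (7/8)*(-1/302546) = -145834/71845 - 7/2420368 = -352972449827/173891338960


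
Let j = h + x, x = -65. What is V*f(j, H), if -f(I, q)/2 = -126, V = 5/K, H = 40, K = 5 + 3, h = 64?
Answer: 315/2 ≈ 157.50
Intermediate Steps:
K = 8
j = -1 (j = 64 - 65 = -1)
V = 5/8 ≈ 0.62500
f(I, q) = 252 (f(I, q) = -2*(-126) = 252)
V*f(j, H) = (5/8)*252 = 315/2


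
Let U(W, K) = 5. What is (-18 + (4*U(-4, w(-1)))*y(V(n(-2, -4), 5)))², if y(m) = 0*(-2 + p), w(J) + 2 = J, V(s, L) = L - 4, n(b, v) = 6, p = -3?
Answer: 324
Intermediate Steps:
V(s, L) = -4 + L
w(J) = -2 + J
y(m) = 0 (y(m) = 0*(-2 - 3) = 0*(-5) = 0)
(-18 + (4*U(-4, w(-1)))*y(V(n(-2, -4), 5)))² = (-18 + (4*5)*0)² = (-18 + 20*0)² = (-18 + 0)² = (-18)² = 324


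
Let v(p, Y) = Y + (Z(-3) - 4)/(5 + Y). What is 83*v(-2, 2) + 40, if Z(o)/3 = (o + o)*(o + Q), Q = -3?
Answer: 10074/7 ≈ 1439.1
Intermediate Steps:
Z(o) = 6*o*(-3 + o) (Z(o) = 3*((o + o)*(o - 3)) = 3*((2*o)*(-3 + o)) = 3*(2*o*(-3 + o)) = 6*o*(-3 + o))
v(p, Y) = Y + 104/(5 + Y) (v(p, Y) = Y + (6*(-3)*(-3 - 3) - 4)/(5 + Y) = Y + (6*(-3)*(-6) - 4)/(5 + Y) = Y + (108 - 4)/(5 + Y) = Y + 104/(5 + Y))
83*v(-2, 2) + 40 = 83*((104 + 2² + 5*2)/(5 + 2)) + 40 = 83*((104 + 4 + 10)/7) + 40 = 83*((⅐)*118) + 40 = 83*(118/7) + 40 = 9794/7 + 40 = 10074/7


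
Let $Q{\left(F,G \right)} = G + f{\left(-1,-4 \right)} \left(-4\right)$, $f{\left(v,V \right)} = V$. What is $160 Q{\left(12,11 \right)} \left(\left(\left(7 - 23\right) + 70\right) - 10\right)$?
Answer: $190080$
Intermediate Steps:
$Q{\left(F,G \right)} = 16 + G$ ($Q{\left(F,G \right)} = G - -16 = G + 16 = 16 + G$)
$160 Q{\left(12,11 \right)} \left(\left(\left(7 - 23\right) + 70\right) - 10\right) = 160 \left(16 + 11\right) \left(\left(\left(7 - 23\right) + 70\right) - 10\right) = 160 \cdot 27 \left(\left(\left(7 - 23\right) + 70\right) - 10\right) = 4320 \left(\left(-16 + 70\right) - 10\right) = 4320 \left(54 - 10\right) = 4320 \cdot 44 = 190080$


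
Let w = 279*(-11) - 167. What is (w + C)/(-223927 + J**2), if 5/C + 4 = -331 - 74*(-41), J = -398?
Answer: 8733959/176846577 ≈ 0.049387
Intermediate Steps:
w = -3236 (w = -3069 - 167 = -3236)
C = 5/2699 (C = 5/(-4 + (-331 - 74*(-41))) = 5/(-4 + (-331 + 3034)) = 5/(-4 + 2703) = 5/2699 ≈ 0.0018525)
(w + C)/(-223927 + J**2) = (-3236 + 5/2699)/(-223927 + (-398)**2) = -8733959/(2699*(-223927 + 158404)) = -8733959/2699/(-65523) = -8733959/2699*(-1/65523) = 8733959/176846577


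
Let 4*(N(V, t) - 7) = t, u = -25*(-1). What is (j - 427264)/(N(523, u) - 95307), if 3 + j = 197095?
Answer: 920688/381175 ≈ 2.4154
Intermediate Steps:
u = 25
N(V, t) = 7 + t/4
j = 197092 (j = -3 + 197095 = 197092)
(j - 427264)/(N(523, u) - 95307) = (197092 - 427264)/((7 + (¼)*25) - 95307) = -230172/((7 + 25/4) - 95307) = -230172/(53/4 - 95307) = -230172/(-381175/4) = -230172*(-4/381175) = 920688/381175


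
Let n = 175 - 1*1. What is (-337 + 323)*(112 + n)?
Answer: -4004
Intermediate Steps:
n = 174 (n = 175 - 1 = 174)
(-337 + 323)*(112 + n) = (-337 + 323)*(112 + 174) = -14*286 = -4004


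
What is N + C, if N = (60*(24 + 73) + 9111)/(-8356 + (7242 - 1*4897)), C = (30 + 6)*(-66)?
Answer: -14297067/6011 ≈ -2378.5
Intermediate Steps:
C = -2376 (C = 36*(-66) = -2376)
N = -14931/6011 (N = (60*97 + 9111)/(-8356 + (7242 - 4897)) = (5820 + 9111)/(-8356 + 2345) = 14931/(-6011) = 14931*(-1/6011) = -14931/6011 ≈ -2.4839)
N + C = -14931/6011 - 2376 = -14297067/6011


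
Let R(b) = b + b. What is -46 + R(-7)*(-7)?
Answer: 52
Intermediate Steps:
R(b) = 2*b
-46 + R(-7)*(-7) = -46 + (2*(-7))*(-7) = -46 - 14*(-7) = -46 + 98 = 52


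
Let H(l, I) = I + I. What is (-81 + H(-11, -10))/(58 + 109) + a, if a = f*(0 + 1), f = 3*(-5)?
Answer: -2606/167 ≈ -15.605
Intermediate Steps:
H(l, I) = 2*I
f = -15
a = -15 (a = -15*(0 + 1) = -15*1 = -15)
(-81 + H(-11, -10))/(58 + 109) + a = (-81 + 2*(-10))/(58 + 109) - 15 = (-81 - 20)/167 - 15 = -101*1/167 - 15 = -101/167 - 15 = -2606/167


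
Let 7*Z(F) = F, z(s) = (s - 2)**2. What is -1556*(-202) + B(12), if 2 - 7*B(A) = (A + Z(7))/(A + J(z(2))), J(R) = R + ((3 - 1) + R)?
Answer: 30802591/98 ≈ 3.1431e+5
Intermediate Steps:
z(s) = (-2 + s)**2
Z(F) = F/7
J(R) = 2 + 2*R (J(R) = R + (2 + R) = 2 + 2*R)
B(A) = 2/7 - (1 + A)/(7*(2 + A)) (B(A) = 2/7 - (A + (1/7)*7)/(7*(A + (2 + 2*(-2 + 2)**2))) = 2/7 - (A + 1)/(7*(A + (2 + 2*0**2))) = 2/7 - (1 + A)/(7*(A + (2 + 2*0))) = 2/7 - (1 + A)/(7*(A + (2 + 0))) = 2/7 - (1 + A)/(7*(A + 2)) = 2/7 - (1 + A)/(7*(2 + A)))
-1556*(-202) + B(12) = -1556*(-202) + (3 + 12)/(7*(2 + 12)) = 314312 + (1/7)*15/14 = 314312 + (1/7)*(1/14)*15 = 314312 + 15/98 = 30802591/98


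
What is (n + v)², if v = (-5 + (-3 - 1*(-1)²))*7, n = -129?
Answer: 36864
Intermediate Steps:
v = -63 (v = (-5 + (-3 - 1*1))*7 = (-5 + (-3 - 1))*7 = (-5 - 4)*7 = -9*7 = -63)
(n + v)² = (-129 - 63)² = (-192)² = 36864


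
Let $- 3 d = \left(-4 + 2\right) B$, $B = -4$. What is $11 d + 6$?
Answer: $- \frac{70}{3} \approx -23.333$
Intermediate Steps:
$d = - \frac{8}{3}$ ($d = - \frac{\left(-4 + 2\right) \left(-4\right)}{3} = - \frac{\left(-2\right) \left(-4\right)}{3} = \left(- \frac{1}{3}\right) 8 = - \frac{8}{3} \approx -2.6667$)
$11 d + 6 = 11 \left(- \frac{8}{3}\right) + 6 = - \frac{88}{3} + 6 = - \frac{70}{3}$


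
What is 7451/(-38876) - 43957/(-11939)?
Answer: 1619914843/464140564 ≈ 3.4901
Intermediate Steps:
7451/(-38876) - 43957/(-11939) = 7451*(-1/38876) - 43957*(-1/11939) = -7451/38876 + 43957/11939 = 1619914843/464140564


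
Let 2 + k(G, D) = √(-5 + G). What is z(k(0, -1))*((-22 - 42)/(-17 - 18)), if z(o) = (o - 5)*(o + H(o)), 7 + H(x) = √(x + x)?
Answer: 3712/35 - 1024*I*√5/35 - 64*√2*√(-2 + I*√5)/5 + 64*I*√10*√(-2 + I*√5)/35 ≈ 84.114 - 89.954*I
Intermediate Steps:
k(G, D) = -2 + √(-5 + G)
H(x) = -7 + √2*√x (H(x) = -7 + √(x + x) = -7 + √(2*x) = -7 + √2*√x)
z(o) = (-5 + o)*(-7 + o + √2*√o) (z(o) = (o - 5)*(o + (-7 + √2*√o)) = (-5 + o)*(-7 + o + √2*√o))
z(k(0, -1))*((-22 - 42)/(-17 - 18)) = (35 + (-2 + √(-5 + 0))² - 12*(-2 + √(-5 + 0)) + √2*(-2 + √(-5 + 0))^(3/2) - 5*√2*√(-2 + √(-5 + 0)))*((-22 - 42)/(-17 - 18)) = (35 + (-2 + √(-5))² - 12*(-2 + √(-5)) + √2*(-2 + √(-5))^(3/2) - 5*√2*√(-2 + √(-5)))*(-64/(-35)) = (35 + (-2 + I*√5)² - 12*(-2 + I*√5) + √2*(-2 + I*√5)^(3/2) - 5*√2*√(-2 + I*√5))*(-64*(-1/35)) = (35 + (-2 + I*√5)² + (24 - 12*I*√5) + √2*(-2 + I*√5)^(3/2) - 5*√2*√(-2 + I*√5))*(64/35) = (59 + (-2 + I*√5)² + √2*(-2 + I*√5)^(3/2) - 12*I*√5 - 5*√2*√(-2 + I*√5))*(64/35) = 3776/35 + 64*(-2 + I*√5)²/35 - 768*I*√5/35 - 64*√2*√(-2 + I*√5)/7 + 64*√2*(-2 + I*√5)^(3/2)/35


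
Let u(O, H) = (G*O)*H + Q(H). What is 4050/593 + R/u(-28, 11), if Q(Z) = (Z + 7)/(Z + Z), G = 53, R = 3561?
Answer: 703969347/106476115 ≈ 6.6115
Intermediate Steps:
Q(Z) = (7 + Z)/(2*Z) (Q(Z) = (7 + Z)/((2*Z)) = (7 + Z)*(1/(2*Z)) = (7 + Z)/(2*Z))
u(O, H) = (7 + H)/(2*H) + 53*H*O (u(O, H) = (53*O)*H + (7 + H)/(2*H) = 53*H*O + (7 + H)/(2*H) = (7 + H)/(2*H) + 53*H*O)
4050/593 + R/u(-28, 11) = 4050/593 + 3561/(((½)*(7 + 11 + 106*(-28)*11²)/11)) = 4050*(1/593) + 3561/(((½)*(1/11)*(7 + 11 + 106*(-28)*121))) = 4050/593 + 3561/(((½)*(1/11)*(7 + 11 - 359128))) = 4050/593 + 3561/(((½)*(1/11)*(-359110))) = 4050/593 + 3561/(-179555/11) = 4050/593 + 3561*(-11/179555) = 4050/593 - 39171/179555 = 703969347/106476115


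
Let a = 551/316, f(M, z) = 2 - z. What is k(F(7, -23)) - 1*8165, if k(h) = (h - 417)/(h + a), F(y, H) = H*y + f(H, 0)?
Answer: -405561329/49693 ≈ -8161.3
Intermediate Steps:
a = 551/316 (a = 551*(1/316) = 551/316 ≈ 1.7437)
F(y, H) = 2 + H*y (F(y, H) = H*y + (2 - 1*0) = H*y + (2 + 0) = H*y + 2 = 2 + H*y)
k(h) = (-417 + h)/(551/316 + h) (k(h) = (h - 417)/(h + 551/316) = (-417 + h)/(551/316 + h))
k(F(7, -23)) - 1*8165 = 316*(-417 + (2 - 23*7))/(551 + 316*(2 - 23*7)) - 1*8165 = 316*(-417 + (2 - 161))/(551 + 316*(2 - 161)) - 8165 = 316*(-417 - 159)/(551 + 316*(-159)) - 8165 = 316*(-576)/(551 - 50244) - 8165 = 316*(-576)/(-49693) - 8165 = 316*(-1/49693)*(-576) - 8165 = 182016/49693 - 8165 = -405561329/49693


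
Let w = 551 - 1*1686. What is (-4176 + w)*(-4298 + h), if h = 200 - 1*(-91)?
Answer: 21281177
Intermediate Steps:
w = -1135 (w = 551 - 1686 = -1135)
h = 291 (h = 200 + 91 = 291)
(-4176 + w)*(-4298 + h) = (-4176 - 1135)*(-4298 + 291) = -5311*(-4007) = 21281177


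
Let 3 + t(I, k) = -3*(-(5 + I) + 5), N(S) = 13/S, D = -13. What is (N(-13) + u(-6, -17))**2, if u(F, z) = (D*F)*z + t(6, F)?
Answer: 1721344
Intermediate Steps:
t(I, k) = -3 + 3*I (t(I, k) = -3 - 3*(-(5 + I) + 5) = -3 - 3*((-5 - I) + 5) = -3 - (-3)*I = -3 + 3*I)
u(F, z) = 15 - 13*F*z (u(F, z) = (-13*F)*z + (-3 + 3*6) = -13*F*z + (-3 + 18) = -13*F*z + 15 = 15 - 13*F*z)
(N(-13) + u(-6, -17))**2 = (13/(-13) + (15 - 13*(-6)*(-17)))**2 = (13*(-1/13) + (15 - 1326))**2 = (-1 - 1311)**2 = (-1312)**2 = 1721344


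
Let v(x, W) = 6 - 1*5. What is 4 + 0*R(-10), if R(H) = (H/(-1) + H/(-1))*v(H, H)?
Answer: 4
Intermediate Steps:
v(x, W) = 1 (v(x, W) = 6 - 5 = 1)
R(H) = -2*H (R(H) = (H/(-1) + H/(-1))*1 = (H*(-1) + H*(-1))*1 = (-H - H)*1 = -2*H*1 = -2*H)
4 + 0*R(-10) = 4 + 0*(-2*(-10)) = 4 + 0*20 = 4 + 0 = 4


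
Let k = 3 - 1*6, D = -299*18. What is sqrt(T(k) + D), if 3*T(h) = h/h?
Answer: I*sqrt(48435)/3 ≈ 73.36*I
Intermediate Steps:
D = -5382
k = -3 (k = 3 - 6 = -3)
T(h) = 1/3 (T(h) = (h/h)/3 = (1/3)*1 = 1/3)
sqrt(T(k) + D) = sqrt(1/3 - 5382) = sqrt(-16145/3) = I*sqrt(48435)/3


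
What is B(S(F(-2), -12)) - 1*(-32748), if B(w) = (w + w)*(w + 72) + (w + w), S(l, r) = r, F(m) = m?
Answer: 31284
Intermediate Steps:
B(w) = 2*w + 2*w*(72 + w) (B(w) = (2*w)*(72 + w) + 2*w = 2*w*(72 + w) + 2*w = 2*w + 2*w*(72 + w))
B(S(F(-2), -12)) - 1*(-32748) = 2*(-12)*(73 - 12) - 1*(-32748) = 2*(-12)*61 + 32748 = -1464 + 32748 = 31284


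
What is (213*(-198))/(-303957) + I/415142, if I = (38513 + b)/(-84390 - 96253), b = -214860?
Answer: 351420793457147/2532721577742538 ≈ 0.13875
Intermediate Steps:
I = 176347/180643 (I = (38513 - 214860)/(-84390 - 96253) = -176347/(-180643) = -176347*(-1/180643) = 176347/180643 ≈ 0.97622)
(213*(-198))/(-303957) + I/415142 = (213*(-198))/(-303957) + (176347/180643)/415142 = -42174*(-1/303957) + (176347/180643)*(1/415142) = 4686/33773 + 176347/74992496306 = 351420793457147/2532721577742538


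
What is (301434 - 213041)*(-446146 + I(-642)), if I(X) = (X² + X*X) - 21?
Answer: 33426785273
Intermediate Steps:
I(X) = -21 + 2*X² (I(X) = (X² + X²) - 21 = 2*X² - 21 = -21 + 2*X²)
(301434 - 213041)*(-446146 + I(-642)) = (301434 - 213041)*(-446146 + (-21 + 2*(-642)²)) = 88393*(-446146 + (-21 + 2*412164)) = 88393*(-446146 + (-21 + 824328)) = 88393*(-446146 + 824307) = 88393*378161 = 33426785273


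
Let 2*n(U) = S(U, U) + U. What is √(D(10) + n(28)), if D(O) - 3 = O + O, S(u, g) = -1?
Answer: √146/2 ≈ 6.0415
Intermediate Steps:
D(O) = 3 + 2*O (D(O) = 3 + (O + O) = 3 + 2*O)
n(U) = -½ + U/2 (n(U) = (-1 + U)/2 = -½ + U/2)
√(D(10) + n(28)) = √((3 + 2*10) + (-½ + (½)*28)) = √((3 + 20) + (-½ + 14)) = √(23 + 27/2) = √(73/2) = √146/2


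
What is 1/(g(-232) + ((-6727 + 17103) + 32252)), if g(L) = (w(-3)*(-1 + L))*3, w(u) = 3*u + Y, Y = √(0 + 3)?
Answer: 48919/2391602758 + 699*√3/2391602758 ≈ 2.0961e-5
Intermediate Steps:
Y = √3 ≈ 1.7320
w(u) = √3 + 3*u (w(u) = 3*u + √3 = √3 + 3*u)
g(L) = 3*(-1 + L)*(-9 + √3) (g(L) = ((√3 + 3*(-3))*(-1 + L))*3 = ((√3 - 9)*(-1 + L))*3 = ((-9 + √3)*(-1 + L))*3 = ((-1 + L)*(-9 + √3))*3 = 3*(-1 + L)*(-9 + √3))
1/(g(-232) + ((-6727 + 17103) + 32252)) = 1/(-3*(-1 - 232)*(9 - √3) + ((-6727 + 17103) + 32252)) = 1/(-3*(-233)*(9 - √3) + (10376 + 32252)) = 1/((6291 - 699*√3) + 42628) = 1/(48919 - 699*√3)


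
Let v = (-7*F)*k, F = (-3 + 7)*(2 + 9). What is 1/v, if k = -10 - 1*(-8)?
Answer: 1/616 ≈ 0.0016234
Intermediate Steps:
F = 44 (F = 4*11 = 44)
k = -2 (k = -10 + 8 = -2)
v = 616 (v = -7*44*(-2) = -308*(-2) = 616)
1/v = 1/616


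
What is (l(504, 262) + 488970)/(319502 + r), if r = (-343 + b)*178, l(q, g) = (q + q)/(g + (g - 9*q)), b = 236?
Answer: 27246481/16742076 ≈ 1.6274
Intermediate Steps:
l(q, g) = 2*q/(-9*q + 2*g) (l(q, g) = (2*q)/(-9*q + 2*g) = 2*q/(-9*q + 2*g))
r = -19046 (r = (-343 + 236)*178 = -107*178 = -19046)
(l(504, 262) + 488970)/(319502 + r) = (2*504/(-9*504 + 2*262) + 488970)/(319502 - 19046) = (2*504/(-4536 + 524) + 488970)/300456 = (2*504/(-4012) + 488970)*(1/300456) = (2*504*(-1/4012) + 488970)*(1/300456) = (-252/1003 + 488970)*(1/300456) = (490436658/1003)*(1/300456) = 27246481/16742076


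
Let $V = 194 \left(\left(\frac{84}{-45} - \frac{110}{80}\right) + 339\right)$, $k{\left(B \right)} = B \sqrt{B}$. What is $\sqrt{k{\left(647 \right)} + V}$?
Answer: $\frac{\sqrt{58623405 + 582300 \sqrt{647}}}{30} \approx 285.65$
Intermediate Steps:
$k{\left(B \right)} = B^{\frac{3}{2}}$
$V = \frac{3908227}{60}$ ($V = 194 \left(\left(84 \left(- \frac{1}{45}\right) - \frac{11}{8}\right) + 339\right) = 194 \left(\left(- \frac{28}{15} - \frac{11}{8}\right) + 339\right) = 194 \left(- \frac{389}{120} + 339\right) = 194 \cdot \frac{40291}{120} = \frac{3908227}{60} \approx 65137.0$)
$\sqrt{k{\left(647 \right)} + V} = \sqrt{647^{\frac{3}{2}} + \frac{3908227}{60}} = \sqrt{647 \sqrt{647} + \frac{3908227}{60}} = \sqrt{\frac{3908227}{60} + 647 \sqrt{647}}$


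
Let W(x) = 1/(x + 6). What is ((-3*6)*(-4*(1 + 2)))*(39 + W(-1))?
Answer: 42336/5 ≈ 8467.2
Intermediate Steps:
W(x) = 1/(6 + x)
((-3*6)*(-4*(1 + 2)))*(39 + W(-1)) = ((-3*6)*(-4*(1 + 2)))*(39 + 1/(6 - 1)) = (-(-72)*3)*(39 + 1/5) = (-18*(-12))*(39 + ⅕) = 216*(196/5) = 42336/5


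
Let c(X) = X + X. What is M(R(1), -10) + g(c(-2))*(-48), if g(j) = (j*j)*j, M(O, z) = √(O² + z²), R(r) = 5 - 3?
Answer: 3072 + 2*√26 ≈ 3082.2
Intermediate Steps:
R(r) = 2
c(X) = 2*X
g(j) = j³ (g(j) = j²*j = j³)
M(R(1), -10) + g(c(-2))*(-48) = √(2² + (-10)²) + (2*(-2))³*(-48) = √(4 + 100) + (-4)³*(-48) = √104 - 64*(-48) = 2*√26 + 3072 = 3072 + 2*√26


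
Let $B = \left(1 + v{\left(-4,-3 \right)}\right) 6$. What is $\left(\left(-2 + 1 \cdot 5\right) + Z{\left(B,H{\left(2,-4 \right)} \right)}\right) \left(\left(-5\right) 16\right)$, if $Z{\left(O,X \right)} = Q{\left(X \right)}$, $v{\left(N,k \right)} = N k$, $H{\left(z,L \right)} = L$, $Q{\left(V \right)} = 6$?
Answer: $-720$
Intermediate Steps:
$B = 78$ ($B = \left(1 - -12\right) 6 = \left(1 + 12\right) 6 = 13 \cdot 6 = 78$)
$Z{\left(O,X \right)} = 6$
$\left(\left(-2 + 1 \cdot 5\right) + Z{\left(B,H{\left(2,-4 \right)} \right)}\right) \left(\left(-5\right) 16\right) = \left(\left(-2 + 1 \cdot 5\right) + 6\right) \left(\left(-5\right) 16\right) = \left(\left(-2 + 5\right) + 6\right) \left(-80\right) = \left(3 + 6\right) \left(-80\right) = 9 \left(-80\right) = -720$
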